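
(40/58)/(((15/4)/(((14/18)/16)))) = 7/783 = 0.01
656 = 656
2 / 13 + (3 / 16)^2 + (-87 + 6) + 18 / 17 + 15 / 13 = -4446779 / 56576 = -78.60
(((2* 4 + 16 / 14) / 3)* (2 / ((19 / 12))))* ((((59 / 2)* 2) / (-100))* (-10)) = 15104 / 665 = 22.71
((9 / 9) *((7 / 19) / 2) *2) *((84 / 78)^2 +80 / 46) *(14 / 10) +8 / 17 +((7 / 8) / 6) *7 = 899935217 / 301320240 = 2.99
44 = 44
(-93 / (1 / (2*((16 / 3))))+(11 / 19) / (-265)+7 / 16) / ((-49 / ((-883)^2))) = 15777797.50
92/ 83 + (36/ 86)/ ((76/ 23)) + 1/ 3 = 638149/ 406866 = 1.57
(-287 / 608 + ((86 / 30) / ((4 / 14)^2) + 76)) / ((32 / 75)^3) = 28380346875 / 19922944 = 1424.51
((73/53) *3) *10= 2190/53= 41.32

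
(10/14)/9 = 5/63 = 0.08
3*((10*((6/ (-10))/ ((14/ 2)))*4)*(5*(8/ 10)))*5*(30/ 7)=-43200/ 49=-881.63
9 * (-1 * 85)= -765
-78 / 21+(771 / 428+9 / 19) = -81925 / 56924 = -1.44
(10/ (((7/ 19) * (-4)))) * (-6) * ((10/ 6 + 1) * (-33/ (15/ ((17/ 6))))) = -14212/ 21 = -676.76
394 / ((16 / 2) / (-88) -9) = -2167 / 50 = -43.34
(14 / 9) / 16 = 7 / 72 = 0.10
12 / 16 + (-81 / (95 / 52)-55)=-37463 / 380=-98.59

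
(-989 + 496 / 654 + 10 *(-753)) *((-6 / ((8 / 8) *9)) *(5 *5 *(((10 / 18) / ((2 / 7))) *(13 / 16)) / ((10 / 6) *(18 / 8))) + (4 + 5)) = -1785483065 / 105948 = -16852.45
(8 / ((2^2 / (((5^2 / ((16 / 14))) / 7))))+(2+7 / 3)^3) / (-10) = -9463 / 1080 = -8.76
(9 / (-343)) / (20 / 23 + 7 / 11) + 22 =957583 / 43561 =21.98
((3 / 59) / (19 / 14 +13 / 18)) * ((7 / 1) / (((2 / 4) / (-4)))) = -10584 / 7729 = -1.37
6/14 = 3/7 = 0.43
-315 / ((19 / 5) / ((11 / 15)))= -1155 / 19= -60.79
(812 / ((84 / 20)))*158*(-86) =-7881040 / 3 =-2627013.33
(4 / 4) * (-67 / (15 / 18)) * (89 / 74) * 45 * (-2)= 322002 / 37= 8702.76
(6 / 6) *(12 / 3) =4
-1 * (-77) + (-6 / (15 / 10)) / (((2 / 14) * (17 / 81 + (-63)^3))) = 779772049 / 10126895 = 77.00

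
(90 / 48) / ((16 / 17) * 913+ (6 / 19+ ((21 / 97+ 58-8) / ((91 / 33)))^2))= 0.00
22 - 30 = -8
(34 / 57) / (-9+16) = 34 / 399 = 0.09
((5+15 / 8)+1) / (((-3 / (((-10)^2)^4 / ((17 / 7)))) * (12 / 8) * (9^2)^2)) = -1225000000 / 111537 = -10982.90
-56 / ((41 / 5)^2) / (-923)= 1400 / 1551563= 0.00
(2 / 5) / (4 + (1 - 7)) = -1 / 5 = -0.20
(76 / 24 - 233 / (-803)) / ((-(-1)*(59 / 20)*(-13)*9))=-166550 / 16629327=-0.01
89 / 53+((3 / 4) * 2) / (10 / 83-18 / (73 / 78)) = 19649375 / 12275012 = 1.60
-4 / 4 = -1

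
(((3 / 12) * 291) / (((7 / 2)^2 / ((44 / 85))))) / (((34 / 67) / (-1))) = -428934 / 70805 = -6.06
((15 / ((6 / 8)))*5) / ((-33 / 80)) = -8000 / 33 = -242.42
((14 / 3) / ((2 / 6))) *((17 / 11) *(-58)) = -13804 / 11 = -1254.91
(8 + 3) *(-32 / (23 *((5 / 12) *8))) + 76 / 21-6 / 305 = -146126 / 147315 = -0.99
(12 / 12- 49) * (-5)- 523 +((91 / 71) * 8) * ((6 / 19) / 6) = -381039 / 1349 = -282.46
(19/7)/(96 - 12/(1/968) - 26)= -19/80822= -0.00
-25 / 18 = -1.39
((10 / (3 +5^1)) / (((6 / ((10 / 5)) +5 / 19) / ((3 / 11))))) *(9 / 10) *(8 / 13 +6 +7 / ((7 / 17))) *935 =13386735 / 6448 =2076.11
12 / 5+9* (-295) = -13263 / 5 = -2652.60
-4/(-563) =4/563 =0.01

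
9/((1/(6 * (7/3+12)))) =774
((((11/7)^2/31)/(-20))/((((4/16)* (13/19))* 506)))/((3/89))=-18601/13625430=-0.00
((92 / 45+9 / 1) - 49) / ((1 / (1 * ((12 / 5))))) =-6832 / 75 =-91.09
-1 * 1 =-1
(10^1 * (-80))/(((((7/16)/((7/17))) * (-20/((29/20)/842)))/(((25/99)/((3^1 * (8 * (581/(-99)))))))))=-1450/12474651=-0.00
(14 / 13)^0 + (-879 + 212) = -666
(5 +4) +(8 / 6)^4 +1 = 1066 / 81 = 13.16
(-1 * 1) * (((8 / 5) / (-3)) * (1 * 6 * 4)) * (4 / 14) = 3.66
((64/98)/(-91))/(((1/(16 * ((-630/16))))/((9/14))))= 12960/4459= 2.91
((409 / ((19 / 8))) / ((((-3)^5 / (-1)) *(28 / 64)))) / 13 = 52352 / 420147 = 0.12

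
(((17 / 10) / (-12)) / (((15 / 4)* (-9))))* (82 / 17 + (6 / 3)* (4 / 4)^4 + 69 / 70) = 9293 / 283500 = 0.03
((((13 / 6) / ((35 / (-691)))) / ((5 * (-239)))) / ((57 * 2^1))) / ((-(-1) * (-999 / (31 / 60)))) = -278473 / 1714781502000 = -0.00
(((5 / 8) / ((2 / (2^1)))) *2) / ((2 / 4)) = 5 / 2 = 2.50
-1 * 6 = -6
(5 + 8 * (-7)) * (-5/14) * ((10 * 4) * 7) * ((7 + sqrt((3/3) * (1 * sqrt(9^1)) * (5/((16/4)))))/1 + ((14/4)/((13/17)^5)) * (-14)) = -341567104200/371293 + 2550 * sqrt(15) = -910063.41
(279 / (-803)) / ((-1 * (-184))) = -279 / 147752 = -0.00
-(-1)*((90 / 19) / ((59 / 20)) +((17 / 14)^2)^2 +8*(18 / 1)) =147.78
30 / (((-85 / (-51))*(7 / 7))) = 18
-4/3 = -1.33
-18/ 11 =-1.64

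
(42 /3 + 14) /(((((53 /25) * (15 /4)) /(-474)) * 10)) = -8848 /53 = -166.94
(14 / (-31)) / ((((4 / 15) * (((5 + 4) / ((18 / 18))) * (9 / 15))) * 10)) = -35 / 1116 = -0.03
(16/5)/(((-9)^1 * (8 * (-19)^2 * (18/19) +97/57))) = -304/2340735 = -0.00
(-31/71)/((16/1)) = -31/1136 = -0.03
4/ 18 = 2/ 9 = 0.22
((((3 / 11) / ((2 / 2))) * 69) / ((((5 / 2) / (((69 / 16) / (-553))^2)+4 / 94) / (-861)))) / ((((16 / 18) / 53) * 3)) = -6341130056331 / 809489493296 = -7.83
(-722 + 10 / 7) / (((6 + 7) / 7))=-388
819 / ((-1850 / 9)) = -7371 / 1850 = -3.98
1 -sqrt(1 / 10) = 1 -sqrt(10) / 10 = 0.68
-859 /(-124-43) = 859 /167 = 5.14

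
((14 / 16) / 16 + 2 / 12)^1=0.22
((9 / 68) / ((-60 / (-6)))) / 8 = 9 / 5440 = 0.00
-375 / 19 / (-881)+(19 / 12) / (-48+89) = 502541 / 8235588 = 0.06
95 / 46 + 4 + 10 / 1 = 739 / 46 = 16.07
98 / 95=1.03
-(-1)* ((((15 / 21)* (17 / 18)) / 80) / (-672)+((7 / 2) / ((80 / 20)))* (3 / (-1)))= -3556241 / 1354752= -2.63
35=35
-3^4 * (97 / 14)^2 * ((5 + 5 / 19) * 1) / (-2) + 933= 20790471 / 1862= 11165.67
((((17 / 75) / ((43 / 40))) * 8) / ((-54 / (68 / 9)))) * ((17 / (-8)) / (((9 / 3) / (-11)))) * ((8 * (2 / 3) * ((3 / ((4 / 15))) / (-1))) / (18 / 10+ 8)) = 17293760 / 1536003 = 11.26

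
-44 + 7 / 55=-2413 / 55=-43.87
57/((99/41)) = 23.61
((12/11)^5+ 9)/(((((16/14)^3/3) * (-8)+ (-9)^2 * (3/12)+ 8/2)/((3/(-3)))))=-6990165756/13436323879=-0.52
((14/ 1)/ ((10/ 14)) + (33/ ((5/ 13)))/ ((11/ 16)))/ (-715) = -722/ 3575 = -0.20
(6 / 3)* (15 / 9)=10 / 3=3.33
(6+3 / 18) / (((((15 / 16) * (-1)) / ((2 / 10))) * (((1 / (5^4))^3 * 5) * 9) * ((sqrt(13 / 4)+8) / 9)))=-18500000000 / 2187+1156250000 * sqrt(13) / 2187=-6552849.26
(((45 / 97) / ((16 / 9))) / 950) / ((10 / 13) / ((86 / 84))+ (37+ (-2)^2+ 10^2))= 15093 / 7788665440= 0.00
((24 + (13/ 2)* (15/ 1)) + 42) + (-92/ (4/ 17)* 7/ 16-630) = -10201/ 16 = -637.56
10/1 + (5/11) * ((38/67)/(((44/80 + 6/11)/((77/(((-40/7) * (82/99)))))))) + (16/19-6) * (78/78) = 25496363/25157026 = 1.01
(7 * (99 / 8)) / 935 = 63 / 680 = 0.09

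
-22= -22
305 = 305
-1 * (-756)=756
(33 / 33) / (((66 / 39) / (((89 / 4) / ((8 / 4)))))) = 1157 / 176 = 6.57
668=668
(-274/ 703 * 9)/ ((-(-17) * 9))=-274/ 11951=-0.02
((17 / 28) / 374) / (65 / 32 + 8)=4 / 24717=0.00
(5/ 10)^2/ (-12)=-1/ 48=-0.02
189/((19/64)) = 12096/19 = 636.63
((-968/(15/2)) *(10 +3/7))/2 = -70664/105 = -672.99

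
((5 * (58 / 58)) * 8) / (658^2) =0.00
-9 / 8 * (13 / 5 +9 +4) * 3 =-1053 / 20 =-52.65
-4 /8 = -1 /2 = -0.50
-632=-632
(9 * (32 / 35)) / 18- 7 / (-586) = 9621 / 20510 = 0.47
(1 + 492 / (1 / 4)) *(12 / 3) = 7876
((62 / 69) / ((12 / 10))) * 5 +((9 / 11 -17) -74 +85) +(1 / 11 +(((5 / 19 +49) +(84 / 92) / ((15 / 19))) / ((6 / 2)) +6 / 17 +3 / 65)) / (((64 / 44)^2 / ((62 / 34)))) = 2802454003369 / 208050036480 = 13.47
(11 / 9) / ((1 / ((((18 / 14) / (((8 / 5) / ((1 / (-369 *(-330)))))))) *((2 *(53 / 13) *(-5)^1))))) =-265 / 805896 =-0.00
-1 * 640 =-640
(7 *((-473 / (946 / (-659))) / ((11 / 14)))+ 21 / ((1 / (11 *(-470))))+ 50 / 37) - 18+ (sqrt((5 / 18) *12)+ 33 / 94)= -4041986475 / 38258+ sqrt(30) / 3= -105648.93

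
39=39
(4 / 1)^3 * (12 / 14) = 384 / 7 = 54.86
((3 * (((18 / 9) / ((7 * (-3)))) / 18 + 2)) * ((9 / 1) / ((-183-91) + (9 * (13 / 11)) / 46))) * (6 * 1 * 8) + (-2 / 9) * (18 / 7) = -9710684 / 969689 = -10.01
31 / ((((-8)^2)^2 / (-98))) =-1519 / 2048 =-0.74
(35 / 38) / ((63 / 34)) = 85 / 171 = 0.50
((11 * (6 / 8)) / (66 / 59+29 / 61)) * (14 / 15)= 277123 / 57370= 4.83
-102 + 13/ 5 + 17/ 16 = -98.34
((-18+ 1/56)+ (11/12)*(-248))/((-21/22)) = 453343/1764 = 257.00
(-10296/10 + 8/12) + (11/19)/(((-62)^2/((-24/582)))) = -27335512547/26566845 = -1028.93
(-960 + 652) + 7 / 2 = -609 / 2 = -304.50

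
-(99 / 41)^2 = -9801 / 1681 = -5.83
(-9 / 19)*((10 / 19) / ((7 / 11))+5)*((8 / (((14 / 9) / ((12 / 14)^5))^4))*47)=-3931942151283062774169600 / 484125771698691329191327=-8.12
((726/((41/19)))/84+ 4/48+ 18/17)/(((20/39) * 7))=3917797/2732240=1.43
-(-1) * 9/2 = 9/2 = 4.50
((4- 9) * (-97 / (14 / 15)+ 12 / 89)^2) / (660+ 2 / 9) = -752646281805 / 9225050072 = -81.59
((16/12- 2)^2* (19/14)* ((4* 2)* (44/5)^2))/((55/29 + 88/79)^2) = 1343662336/32588325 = 41.23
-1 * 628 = -628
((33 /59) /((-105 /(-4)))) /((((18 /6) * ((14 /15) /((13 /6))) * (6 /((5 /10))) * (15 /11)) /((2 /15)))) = 1573 /11708550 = 0.00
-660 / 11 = -60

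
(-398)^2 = 158404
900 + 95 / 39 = 35195 / 39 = 902.44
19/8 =2.38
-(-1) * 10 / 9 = 10 / 9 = 1.11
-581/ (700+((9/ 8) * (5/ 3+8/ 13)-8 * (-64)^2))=60424/ 3334805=0.02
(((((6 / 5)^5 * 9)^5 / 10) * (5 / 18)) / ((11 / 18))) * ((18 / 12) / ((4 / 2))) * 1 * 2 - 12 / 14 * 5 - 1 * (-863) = 384930.39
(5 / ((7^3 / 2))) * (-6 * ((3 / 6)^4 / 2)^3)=-0.00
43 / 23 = 1.87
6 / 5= 1.20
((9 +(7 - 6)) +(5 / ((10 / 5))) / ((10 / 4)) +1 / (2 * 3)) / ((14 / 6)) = 67 / 14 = 4.79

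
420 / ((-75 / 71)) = -1988 / 5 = -397.60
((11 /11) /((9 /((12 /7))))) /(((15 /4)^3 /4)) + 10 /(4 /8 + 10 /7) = 368524 /70875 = 5.20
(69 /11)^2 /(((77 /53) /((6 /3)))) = 504666 /9317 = 54.17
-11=-11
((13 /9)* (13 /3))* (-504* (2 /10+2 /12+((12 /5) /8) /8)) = -114751 /90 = -1275.01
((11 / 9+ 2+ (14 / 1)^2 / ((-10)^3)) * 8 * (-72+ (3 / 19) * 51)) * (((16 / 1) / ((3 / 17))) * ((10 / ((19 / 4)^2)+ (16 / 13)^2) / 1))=-7964576851968 / 28979275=-274836.99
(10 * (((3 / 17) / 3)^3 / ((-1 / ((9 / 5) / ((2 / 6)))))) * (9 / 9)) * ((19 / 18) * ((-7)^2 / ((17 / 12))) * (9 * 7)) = -2111508 / 83521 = -25.28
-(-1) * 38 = 38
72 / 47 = 1.53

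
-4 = -4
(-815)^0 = 1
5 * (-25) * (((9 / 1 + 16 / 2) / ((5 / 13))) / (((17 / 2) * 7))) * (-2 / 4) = 325 / 7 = 46.43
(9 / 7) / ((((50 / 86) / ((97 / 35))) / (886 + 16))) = 33860178 / 6125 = 5528.19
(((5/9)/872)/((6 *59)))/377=5/1047378384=0.00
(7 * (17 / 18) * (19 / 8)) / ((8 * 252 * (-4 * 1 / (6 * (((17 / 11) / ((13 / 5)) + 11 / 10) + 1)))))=-1244519 / 39536640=-0.03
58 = 58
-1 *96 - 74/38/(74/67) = -3715/38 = -97.76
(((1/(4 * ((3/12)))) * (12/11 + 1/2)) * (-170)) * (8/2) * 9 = -107100/11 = -9736.36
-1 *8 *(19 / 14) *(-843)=64068 / 7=9152.57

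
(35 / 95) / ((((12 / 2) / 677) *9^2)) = 4739 / 9234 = 0.51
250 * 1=250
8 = 8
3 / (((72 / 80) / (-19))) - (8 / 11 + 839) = -29801 / 33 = -903.06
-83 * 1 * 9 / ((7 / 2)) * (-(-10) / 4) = -3735 / 7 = -533.57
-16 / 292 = -4 / 73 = -0.05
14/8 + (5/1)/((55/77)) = 35/4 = 8.75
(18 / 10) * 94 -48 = 606 / 5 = 121.20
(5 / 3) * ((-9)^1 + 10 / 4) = -65 / 6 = -10.83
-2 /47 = -0.04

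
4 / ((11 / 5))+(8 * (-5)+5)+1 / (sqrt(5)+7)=-1453 / 44 - sqrt(5) / 44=-33.07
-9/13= -0.69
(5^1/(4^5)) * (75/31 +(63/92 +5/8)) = 106355/5840896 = 0.02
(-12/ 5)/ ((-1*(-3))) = -4/ 5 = -0.80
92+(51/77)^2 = 548069/5929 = 92.44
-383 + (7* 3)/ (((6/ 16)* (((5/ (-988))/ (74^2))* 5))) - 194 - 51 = -302991828/ 25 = -12119673.12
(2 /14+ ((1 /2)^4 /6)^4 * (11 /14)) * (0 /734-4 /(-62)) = 169869323 /18430820352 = 0.01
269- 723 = -454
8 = 8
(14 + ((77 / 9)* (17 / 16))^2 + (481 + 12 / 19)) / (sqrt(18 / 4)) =227827051* sqrt(2) / 1181952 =272.60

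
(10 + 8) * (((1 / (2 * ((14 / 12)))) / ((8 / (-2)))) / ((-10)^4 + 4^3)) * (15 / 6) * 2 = -135 / 140896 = -0.00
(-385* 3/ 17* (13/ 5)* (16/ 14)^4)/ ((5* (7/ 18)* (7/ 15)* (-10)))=47443968/ 1428595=33.21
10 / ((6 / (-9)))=-15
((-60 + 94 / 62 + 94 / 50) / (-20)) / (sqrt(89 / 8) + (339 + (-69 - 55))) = 3772648 / 286526025 - 21934 *sqrt(178) / 1432630125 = 0.01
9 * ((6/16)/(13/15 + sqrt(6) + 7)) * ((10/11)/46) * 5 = 597375/12724888 -151875 * sqrt(6)/25449776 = 0.03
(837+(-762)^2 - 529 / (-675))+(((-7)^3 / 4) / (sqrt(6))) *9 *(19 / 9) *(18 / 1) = 392500204 / 675 - 19551 *sqrt(6) / 4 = 569509.29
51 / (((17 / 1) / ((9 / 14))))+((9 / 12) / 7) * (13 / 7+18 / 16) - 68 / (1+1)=-49787 / 1568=-31.75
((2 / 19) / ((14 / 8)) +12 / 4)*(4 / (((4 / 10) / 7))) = 4070 / 19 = 214.21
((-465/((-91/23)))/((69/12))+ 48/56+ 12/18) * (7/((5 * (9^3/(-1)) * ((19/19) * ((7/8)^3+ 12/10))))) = -3069952/136099197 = -0.02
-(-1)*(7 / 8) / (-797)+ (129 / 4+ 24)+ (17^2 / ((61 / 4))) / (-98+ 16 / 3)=3029878013 / 54062104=56.04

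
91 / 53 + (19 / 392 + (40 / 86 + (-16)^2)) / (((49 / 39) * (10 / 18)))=80811325699 / 218875160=369.21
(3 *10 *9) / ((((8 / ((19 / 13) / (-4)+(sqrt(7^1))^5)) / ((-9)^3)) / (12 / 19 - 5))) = -8168445 / 208+400253805 *sqrt(7) / 76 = 13894571.12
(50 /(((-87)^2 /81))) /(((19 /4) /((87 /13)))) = 0.75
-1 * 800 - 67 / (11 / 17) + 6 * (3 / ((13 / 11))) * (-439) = -1085349 / 143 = -7589.85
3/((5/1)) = 3/5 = 0.60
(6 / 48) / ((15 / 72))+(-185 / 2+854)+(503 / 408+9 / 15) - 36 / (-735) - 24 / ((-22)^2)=9239882623 / 12095160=763.93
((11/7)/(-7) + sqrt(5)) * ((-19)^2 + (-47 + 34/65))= -224884/3185 + 20444 * sqrt(5)/65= 632.69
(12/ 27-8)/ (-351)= 68/ 3159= 0.02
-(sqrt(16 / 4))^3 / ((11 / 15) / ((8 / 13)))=-960 / 143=-6.71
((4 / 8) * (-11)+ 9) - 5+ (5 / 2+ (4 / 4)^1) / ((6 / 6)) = 2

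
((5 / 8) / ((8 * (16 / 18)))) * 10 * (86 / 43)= 225 / 128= 1.76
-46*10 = -460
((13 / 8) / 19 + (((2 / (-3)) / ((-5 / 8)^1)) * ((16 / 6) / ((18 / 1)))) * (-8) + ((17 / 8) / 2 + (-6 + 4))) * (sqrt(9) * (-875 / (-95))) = -9119005 / 155952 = -58.47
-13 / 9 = -1.44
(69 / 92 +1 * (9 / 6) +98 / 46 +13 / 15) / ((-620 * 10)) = -7241 / 8556000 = -0.00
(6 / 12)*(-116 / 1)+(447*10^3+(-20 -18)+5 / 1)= 446909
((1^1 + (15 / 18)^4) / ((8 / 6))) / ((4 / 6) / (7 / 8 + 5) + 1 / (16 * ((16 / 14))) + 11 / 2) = 180574 / 920691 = 0.20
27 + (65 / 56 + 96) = 6953 / 56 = 124.16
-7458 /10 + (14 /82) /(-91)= -1987562 /2665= -745.80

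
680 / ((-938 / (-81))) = 58.72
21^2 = 441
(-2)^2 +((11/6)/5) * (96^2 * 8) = 135188/5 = 27037.60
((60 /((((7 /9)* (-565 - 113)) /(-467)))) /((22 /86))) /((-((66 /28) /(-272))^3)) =1584083663912960 /4963299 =319159426.81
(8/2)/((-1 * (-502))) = 2/251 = 0.01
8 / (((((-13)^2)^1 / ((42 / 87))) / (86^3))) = 71238272 / 4901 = 14535.46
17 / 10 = 1.70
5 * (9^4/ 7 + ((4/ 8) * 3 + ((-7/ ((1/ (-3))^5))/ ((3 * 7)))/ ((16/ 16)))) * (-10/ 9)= -118975/ 21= -5665.48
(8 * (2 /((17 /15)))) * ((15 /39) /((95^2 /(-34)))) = -96 /4693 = -0.02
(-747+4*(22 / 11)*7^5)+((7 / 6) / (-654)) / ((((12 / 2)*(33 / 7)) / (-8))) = 12985684420 / 97119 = 133709.00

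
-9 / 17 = -0.53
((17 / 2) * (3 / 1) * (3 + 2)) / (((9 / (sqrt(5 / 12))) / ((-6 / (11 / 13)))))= -1105 * sqrt(15) / 66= -64.84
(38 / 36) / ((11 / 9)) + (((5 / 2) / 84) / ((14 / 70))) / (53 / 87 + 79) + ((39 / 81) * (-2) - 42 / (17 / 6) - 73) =-172174344635 / 1958284944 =-87.92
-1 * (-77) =77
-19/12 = -1.58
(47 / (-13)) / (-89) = 47 / 1157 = 0.04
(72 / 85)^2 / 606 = 864 / 729725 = 0.00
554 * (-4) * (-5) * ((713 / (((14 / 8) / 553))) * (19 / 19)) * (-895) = -2234289312800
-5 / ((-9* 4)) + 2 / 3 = 29 / 36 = 0.81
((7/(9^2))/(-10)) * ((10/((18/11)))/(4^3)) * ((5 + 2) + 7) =-539/46656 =-0.01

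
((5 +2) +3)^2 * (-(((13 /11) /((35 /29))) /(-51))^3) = 214330532 /302797794915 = 0.00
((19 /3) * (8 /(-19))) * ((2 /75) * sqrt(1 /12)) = -8 * sqrt(3) /675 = -0.02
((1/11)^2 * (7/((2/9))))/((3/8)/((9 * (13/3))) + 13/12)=9828/41261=0.24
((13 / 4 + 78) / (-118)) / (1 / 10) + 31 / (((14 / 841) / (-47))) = -144601141 / 1652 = -87530.96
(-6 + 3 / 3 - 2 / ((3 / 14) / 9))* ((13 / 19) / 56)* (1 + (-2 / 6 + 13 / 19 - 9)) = 126113 / 15162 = 8.32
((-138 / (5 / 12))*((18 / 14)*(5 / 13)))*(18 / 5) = -268272 / 455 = -589.61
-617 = -617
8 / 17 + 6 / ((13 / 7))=818 / 221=3.70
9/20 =0.45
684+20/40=1369/2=684.50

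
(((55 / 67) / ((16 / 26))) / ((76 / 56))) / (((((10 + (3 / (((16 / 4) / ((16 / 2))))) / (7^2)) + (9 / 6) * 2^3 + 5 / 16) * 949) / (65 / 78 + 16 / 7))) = 64190 / 445780413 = 0.00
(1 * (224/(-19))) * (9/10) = -1008/95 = -10.61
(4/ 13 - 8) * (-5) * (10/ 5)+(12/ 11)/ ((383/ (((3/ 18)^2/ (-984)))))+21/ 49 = 87542466173/ 1131746616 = 77.35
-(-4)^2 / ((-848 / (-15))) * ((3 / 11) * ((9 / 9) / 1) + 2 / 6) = -100 / 583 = -0.17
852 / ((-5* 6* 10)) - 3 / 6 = -167 / 50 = -3.34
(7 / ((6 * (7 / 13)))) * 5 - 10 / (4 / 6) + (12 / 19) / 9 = -467 / 114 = -4.10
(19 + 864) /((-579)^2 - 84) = 883 /335157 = 0.00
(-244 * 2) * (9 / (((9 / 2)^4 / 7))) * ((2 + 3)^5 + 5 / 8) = -56944720 / 243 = -234340.41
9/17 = 0.53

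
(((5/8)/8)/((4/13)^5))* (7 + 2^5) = 72402135/65536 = 1104.77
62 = 62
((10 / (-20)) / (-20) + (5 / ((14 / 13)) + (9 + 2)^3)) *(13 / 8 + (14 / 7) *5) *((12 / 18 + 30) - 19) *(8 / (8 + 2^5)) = 11593597 / 320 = 36229.99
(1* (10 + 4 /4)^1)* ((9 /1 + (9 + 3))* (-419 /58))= -96789 /58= -1668.78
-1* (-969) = 969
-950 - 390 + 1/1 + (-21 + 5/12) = -16315/12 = -1359.58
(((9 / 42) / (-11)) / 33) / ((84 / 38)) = -19 / 71148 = -0.00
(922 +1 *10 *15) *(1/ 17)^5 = 1072/ 1419857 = 0.00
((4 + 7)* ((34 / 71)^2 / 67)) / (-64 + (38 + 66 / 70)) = -445060 / 296204119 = -0.00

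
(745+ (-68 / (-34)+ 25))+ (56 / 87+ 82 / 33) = 247266 / 319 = 775.13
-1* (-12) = 12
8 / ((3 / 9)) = 24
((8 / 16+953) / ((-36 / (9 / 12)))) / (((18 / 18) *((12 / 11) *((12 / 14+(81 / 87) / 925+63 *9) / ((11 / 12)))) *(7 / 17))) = -105226400675 / 1474047092736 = -0.07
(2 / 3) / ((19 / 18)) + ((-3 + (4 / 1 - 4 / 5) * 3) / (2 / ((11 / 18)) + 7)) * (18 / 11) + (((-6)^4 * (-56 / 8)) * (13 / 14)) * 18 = -1627751454 / 10735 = -151630.32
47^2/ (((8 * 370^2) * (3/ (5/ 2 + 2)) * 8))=6627/ 17523200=0.00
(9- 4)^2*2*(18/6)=150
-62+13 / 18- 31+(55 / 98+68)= -10459 / 441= -23.72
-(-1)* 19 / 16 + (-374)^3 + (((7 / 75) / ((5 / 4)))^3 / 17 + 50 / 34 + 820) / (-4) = -750376472959072183 / 14343750000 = -52313828.18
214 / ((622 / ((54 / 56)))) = 2889 / 8708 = 0.33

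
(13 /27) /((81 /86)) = 1118 /2187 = 0.51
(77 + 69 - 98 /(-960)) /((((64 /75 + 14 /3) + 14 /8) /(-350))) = -61362875 /8724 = -7033.80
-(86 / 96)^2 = -1849 / 2304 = -0.80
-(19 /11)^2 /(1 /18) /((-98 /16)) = 51984 /5929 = 8.77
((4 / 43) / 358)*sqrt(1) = 2 / 7697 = 0.00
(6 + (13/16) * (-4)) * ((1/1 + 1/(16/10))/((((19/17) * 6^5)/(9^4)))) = 65637/19456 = 3.37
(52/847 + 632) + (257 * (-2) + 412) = 448962/847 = 530.06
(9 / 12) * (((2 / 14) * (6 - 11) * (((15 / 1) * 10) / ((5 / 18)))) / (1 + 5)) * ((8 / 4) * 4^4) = -172800 / 7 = -24685.71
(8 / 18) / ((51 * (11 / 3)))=4 / 1683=0.00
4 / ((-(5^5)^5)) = -4 / 298023223876953125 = -0.00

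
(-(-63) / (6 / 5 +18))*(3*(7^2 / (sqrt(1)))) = 15435 / 32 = 482.34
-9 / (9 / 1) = -1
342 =342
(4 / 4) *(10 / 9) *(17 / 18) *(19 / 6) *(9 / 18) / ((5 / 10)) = 1615 / 486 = 3.32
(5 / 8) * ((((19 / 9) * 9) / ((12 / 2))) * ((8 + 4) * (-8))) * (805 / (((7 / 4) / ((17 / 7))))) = -1485800 / 7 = -212257.14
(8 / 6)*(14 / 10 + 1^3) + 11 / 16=311 / 80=3.89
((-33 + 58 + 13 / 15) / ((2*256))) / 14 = 97 / 26880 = 0.00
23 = 23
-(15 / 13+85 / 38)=-1675 / 494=-3.39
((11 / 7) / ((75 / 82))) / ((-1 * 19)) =-902 / 9975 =-0.09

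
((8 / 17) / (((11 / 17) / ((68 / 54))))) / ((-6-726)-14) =-136 / 110781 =-0.00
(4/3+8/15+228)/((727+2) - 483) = 1724/1845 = 0.93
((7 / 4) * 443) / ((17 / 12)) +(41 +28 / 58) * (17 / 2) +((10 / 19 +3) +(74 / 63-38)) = 1022726503 / 1180242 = 866.54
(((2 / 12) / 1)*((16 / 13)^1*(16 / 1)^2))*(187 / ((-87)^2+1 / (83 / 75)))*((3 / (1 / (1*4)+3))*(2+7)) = 190722048 / 17697173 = 10.78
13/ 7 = 1.86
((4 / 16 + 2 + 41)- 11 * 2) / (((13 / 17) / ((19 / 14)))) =27455 / 728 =37.71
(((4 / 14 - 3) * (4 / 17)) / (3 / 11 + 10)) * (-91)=10868 / 1921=5.66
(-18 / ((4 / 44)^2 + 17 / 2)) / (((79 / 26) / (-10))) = 1132560 / 162661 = 6.96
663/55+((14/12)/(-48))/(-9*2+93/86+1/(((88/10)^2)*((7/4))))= 23524193321/1951246440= 12.06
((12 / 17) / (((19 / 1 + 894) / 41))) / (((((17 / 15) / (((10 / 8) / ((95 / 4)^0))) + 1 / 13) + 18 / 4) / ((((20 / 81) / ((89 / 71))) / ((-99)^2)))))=151372000 / 1302933261647853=0.00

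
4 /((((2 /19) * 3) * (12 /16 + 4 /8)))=152 /15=10.13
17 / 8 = 2.12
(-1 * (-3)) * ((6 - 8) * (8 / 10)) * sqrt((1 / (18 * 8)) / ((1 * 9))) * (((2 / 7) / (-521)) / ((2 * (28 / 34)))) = 17 / 382935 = 0.00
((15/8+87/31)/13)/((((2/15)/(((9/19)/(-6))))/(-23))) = 1201635/245024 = 4.90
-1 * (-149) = 149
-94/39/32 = -47/624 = -0.08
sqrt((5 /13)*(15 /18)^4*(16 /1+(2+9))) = 25*sqrt(195) /156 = 2.24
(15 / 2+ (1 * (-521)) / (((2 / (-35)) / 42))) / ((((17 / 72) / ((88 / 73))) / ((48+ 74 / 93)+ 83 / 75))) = 18767290154976 / 192355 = 97565907.59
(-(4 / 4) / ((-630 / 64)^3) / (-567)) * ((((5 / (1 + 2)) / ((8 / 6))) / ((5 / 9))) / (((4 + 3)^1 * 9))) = -0.00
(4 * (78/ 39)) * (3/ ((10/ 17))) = 204/ 5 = 40.80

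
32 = 32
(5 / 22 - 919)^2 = 408565369 / 484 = 844143.32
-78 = -78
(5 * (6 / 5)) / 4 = 3 / 2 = 1.50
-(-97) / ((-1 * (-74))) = 97 / 74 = 1.31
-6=-6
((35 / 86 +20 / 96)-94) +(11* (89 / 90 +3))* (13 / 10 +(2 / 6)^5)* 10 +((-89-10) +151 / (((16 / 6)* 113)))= 40416613049 / 106266330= 380.33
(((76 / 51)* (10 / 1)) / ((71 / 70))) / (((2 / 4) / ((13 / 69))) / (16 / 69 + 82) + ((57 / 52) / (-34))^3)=455.72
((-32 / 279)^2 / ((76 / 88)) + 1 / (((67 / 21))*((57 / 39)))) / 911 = 22759969 / 90272441223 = 0.00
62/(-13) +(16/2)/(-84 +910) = -25554/5369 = -4.76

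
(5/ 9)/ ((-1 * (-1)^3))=5/ 9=0.56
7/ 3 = 2.33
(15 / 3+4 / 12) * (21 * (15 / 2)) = 840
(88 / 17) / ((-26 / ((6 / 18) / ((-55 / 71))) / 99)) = 9372 / 1105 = 8.48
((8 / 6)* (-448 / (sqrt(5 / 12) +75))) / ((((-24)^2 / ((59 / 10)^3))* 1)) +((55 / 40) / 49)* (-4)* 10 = -196573369 / 49608825 +1437653* sqrt(15) / 227795625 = -3.94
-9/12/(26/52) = -3/2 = -1.50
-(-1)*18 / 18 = 1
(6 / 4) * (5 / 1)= 15 / 2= 7.50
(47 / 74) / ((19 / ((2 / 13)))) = 47 / 9139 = 0.01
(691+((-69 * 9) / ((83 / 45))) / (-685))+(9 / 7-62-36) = 47342483 / 79597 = 594.78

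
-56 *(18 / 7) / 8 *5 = -90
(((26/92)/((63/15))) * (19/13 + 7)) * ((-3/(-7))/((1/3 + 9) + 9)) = 15/1127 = 0.01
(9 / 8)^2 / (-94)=-81 / 6016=-0.01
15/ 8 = 1.88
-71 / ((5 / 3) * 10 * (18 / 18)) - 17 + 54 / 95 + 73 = 49693 / 950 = 52.31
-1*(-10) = 10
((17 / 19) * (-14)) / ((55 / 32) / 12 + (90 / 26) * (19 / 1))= -9984 / 52535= -0.19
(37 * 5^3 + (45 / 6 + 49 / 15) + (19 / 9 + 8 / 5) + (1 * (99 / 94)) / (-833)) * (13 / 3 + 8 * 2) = 498602197964 / 5285385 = 94336.02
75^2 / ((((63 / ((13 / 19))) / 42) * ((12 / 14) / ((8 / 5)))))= 91000 / 19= 4789.47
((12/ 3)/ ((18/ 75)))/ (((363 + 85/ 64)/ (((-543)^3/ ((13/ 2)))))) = -341553081600/ 303121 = -1126787.92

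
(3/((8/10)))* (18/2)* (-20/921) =-225/307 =-0.73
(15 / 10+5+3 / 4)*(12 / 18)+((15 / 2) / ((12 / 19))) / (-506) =58411 / 12144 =4.81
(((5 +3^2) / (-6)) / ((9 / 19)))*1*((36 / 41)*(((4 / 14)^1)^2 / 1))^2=-14592 / 576583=-0.03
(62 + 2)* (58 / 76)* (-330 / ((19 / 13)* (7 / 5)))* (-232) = 4618099200 / 2527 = 1827502.65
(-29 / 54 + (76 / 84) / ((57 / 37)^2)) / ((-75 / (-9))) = -373 / 19950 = -0.02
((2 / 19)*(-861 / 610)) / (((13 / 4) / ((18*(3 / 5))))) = -185976 / 376675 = -0.49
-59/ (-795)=59/ 795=0.07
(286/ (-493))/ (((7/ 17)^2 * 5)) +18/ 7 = 13408/ 7105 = 1.89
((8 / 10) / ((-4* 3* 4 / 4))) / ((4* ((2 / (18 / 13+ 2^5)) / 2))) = -217 / 390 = -0.56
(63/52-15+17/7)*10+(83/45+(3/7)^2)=-6396353/57330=-111.57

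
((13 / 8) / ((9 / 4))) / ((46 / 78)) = 169 / 138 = 1.22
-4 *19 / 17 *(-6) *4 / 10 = 912 / 85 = 10.73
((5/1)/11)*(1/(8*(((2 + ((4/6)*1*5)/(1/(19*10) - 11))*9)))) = 10445/2807376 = 0.00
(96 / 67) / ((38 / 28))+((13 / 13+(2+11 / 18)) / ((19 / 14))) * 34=1048586 / 11457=91.52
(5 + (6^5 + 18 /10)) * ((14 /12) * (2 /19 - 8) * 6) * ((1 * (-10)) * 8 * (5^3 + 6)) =85641931200 /19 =4507470063.16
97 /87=1.11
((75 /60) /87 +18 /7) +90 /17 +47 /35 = 1909667 /207060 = 9.22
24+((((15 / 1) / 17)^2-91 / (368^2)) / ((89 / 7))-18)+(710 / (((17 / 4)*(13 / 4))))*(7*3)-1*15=48475343153543 / 45282129152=1070.52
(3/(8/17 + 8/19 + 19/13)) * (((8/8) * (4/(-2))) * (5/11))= -125970/108691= -1.16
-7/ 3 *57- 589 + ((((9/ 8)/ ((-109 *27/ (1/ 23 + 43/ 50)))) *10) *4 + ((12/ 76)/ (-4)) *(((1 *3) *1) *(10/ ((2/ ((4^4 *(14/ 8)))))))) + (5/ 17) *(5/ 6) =-11988898766/ 12146415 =-987.03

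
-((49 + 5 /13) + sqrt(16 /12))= -642 /13 - 2* sqrt(3) /3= -50.54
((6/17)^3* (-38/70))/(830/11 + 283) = -45144/678018565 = -0.00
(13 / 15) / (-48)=-13 / 720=-0.02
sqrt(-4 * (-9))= 6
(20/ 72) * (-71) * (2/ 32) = -355/ 288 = -1.23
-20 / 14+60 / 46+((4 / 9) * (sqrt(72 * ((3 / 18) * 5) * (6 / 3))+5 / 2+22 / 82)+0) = 65714 / 59409+8 * sqrt(30) / 9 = 5.97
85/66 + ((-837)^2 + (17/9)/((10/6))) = 231188569/330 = 700571.42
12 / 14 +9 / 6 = 33 / 14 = 2.36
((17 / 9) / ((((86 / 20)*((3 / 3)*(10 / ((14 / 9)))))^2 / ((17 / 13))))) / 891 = 56644 / 15612968943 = 0.00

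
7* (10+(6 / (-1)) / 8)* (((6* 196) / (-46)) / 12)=-12691 / 92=-137.95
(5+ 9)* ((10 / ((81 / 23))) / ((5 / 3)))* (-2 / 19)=-1288 / 513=-2.51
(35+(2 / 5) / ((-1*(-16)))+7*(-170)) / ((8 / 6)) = -138597 / 160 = -866.23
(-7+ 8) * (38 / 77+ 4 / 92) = 951 / 1771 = 0.54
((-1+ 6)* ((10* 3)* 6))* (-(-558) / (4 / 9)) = 1129950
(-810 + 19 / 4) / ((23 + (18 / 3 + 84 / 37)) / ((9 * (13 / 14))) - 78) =10.84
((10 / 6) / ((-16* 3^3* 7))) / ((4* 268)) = -5 / 9725184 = -0.00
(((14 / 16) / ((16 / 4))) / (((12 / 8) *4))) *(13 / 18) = 91 / 3456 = 0.03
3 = 3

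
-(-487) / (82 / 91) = 540.45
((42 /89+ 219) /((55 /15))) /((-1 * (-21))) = 19533 /6853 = 2.85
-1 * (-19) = 19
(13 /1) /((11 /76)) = 988 /11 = 89.82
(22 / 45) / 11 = 2 / 45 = 0.04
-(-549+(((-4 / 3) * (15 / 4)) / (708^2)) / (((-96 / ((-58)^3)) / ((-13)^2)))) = 3322935937 / 6015168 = 552.43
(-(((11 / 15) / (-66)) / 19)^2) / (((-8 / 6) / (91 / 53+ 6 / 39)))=0.00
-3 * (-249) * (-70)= -52290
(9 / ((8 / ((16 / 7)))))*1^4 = 2.57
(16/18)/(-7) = -8/63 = -0.13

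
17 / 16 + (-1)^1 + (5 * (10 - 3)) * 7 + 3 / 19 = 74547 / 304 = 245.22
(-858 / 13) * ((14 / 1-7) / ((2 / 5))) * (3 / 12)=-1155 / 4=-288.75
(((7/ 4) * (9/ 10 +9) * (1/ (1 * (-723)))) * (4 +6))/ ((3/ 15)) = -1155/ 964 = -1.20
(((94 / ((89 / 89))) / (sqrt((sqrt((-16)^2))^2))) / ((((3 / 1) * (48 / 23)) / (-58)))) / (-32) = 31349 / 18432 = 1.70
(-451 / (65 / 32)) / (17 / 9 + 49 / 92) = -11949696 / 130325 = -91.69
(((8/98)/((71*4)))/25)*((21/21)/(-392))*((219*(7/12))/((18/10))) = -73/35068320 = -0.00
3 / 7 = 0.43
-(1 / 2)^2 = -1 / 4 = -0.25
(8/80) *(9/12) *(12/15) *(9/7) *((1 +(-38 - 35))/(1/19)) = -18468/175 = -105.53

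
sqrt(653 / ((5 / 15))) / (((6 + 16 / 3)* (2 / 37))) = 111* sqrt(1959) / 68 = 72.25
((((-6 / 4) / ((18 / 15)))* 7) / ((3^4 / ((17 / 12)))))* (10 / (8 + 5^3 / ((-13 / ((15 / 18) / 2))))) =-5525 / 14418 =-0.38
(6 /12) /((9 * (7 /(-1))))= -1 /126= -0.01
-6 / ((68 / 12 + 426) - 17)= -9 / 622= -0.01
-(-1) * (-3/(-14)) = 3/14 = 0.21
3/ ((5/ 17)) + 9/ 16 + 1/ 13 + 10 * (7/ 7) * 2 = 32073/ 1040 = 30.84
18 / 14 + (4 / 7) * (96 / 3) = 19.57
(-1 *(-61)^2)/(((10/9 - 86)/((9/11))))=35.86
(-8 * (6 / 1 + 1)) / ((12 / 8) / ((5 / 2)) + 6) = -280 / 33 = -8.48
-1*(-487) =487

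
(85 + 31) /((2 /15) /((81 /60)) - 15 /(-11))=103356 /1303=79.32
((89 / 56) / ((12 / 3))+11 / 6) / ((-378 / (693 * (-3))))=16489 / 1344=12.27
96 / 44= 24 / 11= 2.18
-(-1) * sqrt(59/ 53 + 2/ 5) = sqrt(106265)/ 265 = 1.23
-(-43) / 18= 43 / 18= 2.39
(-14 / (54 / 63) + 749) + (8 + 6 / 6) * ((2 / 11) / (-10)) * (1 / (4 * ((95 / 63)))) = 45936499 / 62700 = 732.64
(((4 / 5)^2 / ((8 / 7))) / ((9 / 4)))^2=3136 / 50625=0.06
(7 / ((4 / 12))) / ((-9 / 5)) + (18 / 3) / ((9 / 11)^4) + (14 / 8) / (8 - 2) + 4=105223 / 17496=6.01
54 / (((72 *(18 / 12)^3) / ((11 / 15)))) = 0.16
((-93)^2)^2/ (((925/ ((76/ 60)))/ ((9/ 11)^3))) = 345375613017/ 6155875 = 56105.04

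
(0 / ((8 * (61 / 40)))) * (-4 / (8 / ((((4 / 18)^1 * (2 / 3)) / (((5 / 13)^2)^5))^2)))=0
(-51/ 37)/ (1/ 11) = -561/ 37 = -15.16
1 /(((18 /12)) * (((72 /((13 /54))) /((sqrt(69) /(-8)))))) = -13 * sqrt(69) /46656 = -0.00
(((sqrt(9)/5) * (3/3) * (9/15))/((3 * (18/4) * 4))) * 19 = 19/150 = 0.13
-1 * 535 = -535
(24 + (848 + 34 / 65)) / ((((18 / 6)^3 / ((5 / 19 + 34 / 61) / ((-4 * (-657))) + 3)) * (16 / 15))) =86380214333 / 950305824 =90.90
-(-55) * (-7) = -385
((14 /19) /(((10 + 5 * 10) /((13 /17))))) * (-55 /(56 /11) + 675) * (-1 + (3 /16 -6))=-10541063 /248064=-42.49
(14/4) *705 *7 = 34545/2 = 17272.50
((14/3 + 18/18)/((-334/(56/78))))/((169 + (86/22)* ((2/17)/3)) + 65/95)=-60401/842176491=-0.00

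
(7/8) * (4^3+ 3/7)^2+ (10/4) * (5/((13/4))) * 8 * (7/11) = 29243143/8008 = 3651.74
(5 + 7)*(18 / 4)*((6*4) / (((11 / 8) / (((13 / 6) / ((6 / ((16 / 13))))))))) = 4608 / 11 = 418.91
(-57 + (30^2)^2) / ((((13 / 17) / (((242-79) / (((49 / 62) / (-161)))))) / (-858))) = 211229437820148 / 7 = 30175633974306.86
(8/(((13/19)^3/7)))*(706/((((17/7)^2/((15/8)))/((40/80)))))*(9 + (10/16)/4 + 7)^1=6440379077055/20317856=316981.23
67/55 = 1.22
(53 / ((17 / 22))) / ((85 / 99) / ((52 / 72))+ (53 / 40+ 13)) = 6669520 / 1508563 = 4.42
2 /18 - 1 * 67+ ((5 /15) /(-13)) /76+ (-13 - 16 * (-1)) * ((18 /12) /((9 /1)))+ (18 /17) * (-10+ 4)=-10995997 /151164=-72.74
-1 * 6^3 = -216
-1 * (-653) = 653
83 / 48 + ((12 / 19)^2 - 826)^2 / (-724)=-939.73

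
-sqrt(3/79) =-sqrt(237)/79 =-0.19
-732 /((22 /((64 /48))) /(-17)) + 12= 8428 /11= 766.18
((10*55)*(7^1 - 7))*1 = 0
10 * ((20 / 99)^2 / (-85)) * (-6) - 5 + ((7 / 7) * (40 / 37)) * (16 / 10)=-6661019 / 2054943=-3.24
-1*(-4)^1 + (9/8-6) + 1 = 1/8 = 0.12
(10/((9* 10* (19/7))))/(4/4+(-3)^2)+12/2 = 10267/1710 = 6.00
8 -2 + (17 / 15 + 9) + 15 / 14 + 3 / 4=7541 / 420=17.95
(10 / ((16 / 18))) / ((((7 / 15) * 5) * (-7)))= -135 / 196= -0.69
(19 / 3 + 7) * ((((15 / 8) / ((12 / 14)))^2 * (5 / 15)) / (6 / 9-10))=-875 / 384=-2.28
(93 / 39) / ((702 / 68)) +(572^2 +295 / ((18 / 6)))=1493390341 / 4563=327282.56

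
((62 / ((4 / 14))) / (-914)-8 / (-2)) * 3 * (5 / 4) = 51585 / 3656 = 14.11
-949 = -949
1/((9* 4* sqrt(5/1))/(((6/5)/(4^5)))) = sqrt(5)/153600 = 0.00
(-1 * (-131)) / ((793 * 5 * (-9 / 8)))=-1048 / 35685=-0.03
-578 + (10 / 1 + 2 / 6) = -1703 / 3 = -567.67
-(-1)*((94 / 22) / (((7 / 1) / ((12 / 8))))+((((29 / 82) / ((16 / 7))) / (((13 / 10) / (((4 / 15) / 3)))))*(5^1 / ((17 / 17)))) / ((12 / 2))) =8194679 / 8864856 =0.92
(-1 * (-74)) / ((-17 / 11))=-814 / 17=-47.88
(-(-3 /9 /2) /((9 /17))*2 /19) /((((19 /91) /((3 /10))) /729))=34.71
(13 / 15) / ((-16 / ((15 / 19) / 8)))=-13 / 2432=-0.01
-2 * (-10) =20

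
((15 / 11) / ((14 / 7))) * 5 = 75 / 22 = 3.41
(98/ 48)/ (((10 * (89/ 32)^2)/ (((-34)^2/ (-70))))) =-258944/ 594075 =-0.44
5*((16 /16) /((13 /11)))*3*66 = 10890 /13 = 837.69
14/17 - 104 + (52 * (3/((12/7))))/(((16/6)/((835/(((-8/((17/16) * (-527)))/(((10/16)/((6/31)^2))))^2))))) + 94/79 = 189107928132784439041367/4866869035008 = 38856177713.54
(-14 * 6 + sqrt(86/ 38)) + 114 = 31.50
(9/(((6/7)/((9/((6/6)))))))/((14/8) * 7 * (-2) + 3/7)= -1323/337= -3.93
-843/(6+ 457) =-843/463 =-1.82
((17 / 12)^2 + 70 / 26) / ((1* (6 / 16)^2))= 35188 / 1053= 33.42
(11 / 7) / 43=11 / 301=0.04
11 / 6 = 1.83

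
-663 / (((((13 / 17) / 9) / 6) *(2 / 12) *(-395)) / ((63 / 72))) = 491589 / 790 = 622.26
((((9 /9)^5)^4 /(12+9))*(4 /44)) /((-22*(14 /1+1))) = -1 /76230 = -0.00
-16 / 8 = -2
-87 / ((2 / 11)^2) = -10527 / 4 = -2631.75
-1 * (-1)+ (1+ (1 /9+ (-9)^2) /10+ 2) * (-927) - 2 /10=-51496 /5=-10299.20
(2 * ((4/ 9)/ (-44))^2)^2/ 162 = 2/ 7780827681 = 0.00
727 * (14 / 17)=10178 / 17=598.71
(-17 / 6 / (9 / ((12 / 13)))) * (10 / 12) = -85 / 351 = -0.24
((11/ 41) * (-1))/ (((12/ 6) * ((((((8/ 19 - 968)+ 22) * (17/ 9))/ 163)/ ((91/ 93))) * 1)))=715407/ 59721748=0.01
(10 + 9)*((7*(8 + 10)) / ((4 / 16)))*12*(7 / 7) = 114912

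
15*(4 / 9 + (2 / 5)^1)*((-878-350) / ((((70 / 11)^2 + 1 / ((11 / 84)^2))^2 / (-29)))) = 2476627637 / 53604726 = 46.20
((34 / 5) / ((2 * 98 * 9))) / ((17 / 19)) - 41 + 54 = 13.00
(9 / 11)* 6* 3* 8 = 1296 / 11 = 117.82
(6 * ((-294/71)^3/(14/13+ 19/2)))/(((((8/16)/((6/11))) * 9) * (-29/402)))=2124865177344/31397742475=67.68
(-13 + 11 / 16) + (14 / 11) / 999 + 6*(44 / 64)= -1439335 / 175824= -8.19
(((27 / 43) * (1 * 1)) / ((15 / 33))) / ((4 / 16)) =1188 / 215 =5.53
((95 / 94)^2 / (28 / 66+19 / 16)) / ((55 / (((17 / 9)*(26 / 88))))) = 398905 / 62035347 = 0.01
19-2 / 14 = 18.86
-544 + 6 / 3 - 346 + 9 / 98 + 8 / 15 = -1304441 / 1470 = -887.37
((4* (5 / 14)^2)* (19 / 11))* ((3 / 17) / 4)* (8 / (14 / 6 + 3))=4275 / 73304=0.06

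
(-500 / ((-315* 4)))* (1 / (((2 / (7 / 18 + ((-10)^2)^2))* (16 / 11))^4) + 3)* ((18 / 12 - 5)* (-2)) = 384298177905106390061389225 / 990677827584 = 387914382662936.49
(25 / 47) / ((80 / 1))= 5 / 752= 0.01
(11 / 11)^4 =1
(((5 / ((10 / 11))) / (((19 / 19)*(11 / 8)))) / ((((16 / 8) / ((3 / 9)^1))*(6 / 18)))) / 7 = 2 / 7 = 0.29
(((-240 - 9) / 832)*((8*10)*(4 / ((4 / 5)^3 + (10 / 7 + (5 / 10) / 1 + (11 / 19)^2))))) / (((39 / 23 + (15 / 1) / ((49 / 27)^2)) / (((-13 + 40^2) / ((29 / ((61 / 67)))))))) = -233597857252729375 / 849316980467332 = -275.04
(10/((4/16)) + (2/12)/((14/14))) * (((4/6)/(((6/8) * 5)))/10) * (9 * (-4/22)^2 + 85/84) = 0.94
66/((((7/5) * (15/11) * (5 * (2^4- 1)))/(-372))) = -30008/175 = -171.47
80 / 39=2.05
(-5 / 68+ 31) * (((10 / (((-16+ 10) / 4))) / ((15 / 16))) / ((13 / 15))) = -56080 / 221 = -253.76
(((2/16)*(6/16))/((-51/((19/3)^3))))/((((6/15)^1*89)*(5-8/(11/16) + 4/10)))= 1886225/1793522304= 0.00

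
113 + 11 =124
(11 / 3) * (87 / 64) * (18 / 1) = 2871 / 32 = 89.72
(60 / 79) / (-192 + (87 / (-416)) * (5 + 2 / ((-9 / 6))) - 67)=-8320 / 2845659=-0.00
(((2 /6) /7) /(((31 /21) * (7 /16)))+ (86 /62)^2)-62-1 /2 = -813997 /13454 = -60.50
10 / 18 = 5 / 9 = 0.56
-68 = -68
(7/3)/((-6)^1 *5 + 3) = -7/81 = -0.09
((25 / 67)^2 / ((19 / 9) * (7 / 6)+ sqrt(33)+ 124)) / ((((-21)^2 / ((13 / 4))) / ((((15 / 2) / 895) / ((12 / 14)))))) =166456875 / 2094150220674568- 658125 * sqrt(33) / 1047075110337284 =0.00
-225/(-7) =225/7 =32.14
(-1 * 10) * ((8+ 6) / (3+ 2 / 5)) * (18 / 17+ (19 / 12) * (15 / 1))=-295225 / 289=-1021.54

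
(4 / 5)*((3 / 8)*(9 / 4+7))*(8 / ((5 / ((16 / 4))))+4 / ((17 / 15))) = 23421 / 850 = 27.55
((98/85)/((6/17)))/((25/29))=1421/375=3.79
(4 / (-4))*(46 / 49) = -46 / 49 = -0.94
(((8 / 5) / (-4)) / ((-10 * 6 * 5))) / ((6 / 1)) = 1 / 4500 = 0.00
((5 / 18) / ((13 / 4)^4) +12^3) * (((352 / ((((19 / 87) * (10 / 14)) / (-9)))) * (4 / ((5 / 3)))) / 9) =-126957679321088 / 13566475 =-9358192.11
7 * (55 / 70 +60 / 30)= 39 / 2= 19.50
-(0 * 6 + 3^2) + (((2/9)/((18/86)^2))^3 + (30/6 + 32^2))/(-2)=-456200156375/774840978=-588.77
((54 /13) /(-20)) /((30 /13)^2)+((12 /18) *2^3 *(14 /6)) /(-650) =-6803 /117000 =-0.06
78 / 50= 39 / 25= 1.56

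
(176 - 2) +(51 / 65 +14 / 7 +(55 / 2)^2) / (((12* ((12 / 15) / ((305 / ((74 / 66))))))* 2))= 672818727 / 61568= 10928.06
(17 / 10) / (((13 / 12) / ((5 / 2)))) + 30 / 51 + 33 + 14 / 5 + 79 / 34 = 94223 / 2210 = 42.63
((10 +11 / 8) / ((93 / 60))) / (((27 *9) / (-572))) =-17.27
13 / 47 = 0.28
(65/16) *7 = 455/16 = 28.44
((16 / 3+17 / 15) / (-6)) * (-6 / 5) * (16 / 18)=776 / 675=1.15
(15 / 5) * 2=6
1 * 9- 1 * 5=4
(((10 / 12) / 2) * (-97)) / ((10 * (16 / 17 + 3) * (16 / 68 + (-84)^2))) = -28033 / 192889248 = -0.00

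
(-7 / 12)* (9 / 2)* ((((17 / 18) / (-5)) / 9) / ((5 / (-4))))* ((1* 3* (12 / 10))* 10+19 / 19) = -4403 / 2700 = -1.63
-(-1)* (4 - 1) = 3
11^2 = 121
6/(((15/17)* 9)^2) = 578/6075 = 0.10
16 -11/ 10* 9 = 61/ 10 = 6.10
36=36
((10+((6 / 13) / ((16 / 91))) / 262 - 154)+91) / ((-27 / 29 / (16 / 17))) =53.57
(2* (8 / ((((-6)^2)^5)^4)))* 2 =1 / 417734204338866689619963936768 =0.00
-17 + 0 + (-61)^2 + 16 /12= 11116 /3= 3705.33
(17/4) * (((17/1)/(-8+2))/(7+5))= -289/288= -1.00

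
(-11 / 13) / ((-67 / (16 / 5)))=176 / 4355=0.04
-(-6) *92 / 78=92 / 13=7.08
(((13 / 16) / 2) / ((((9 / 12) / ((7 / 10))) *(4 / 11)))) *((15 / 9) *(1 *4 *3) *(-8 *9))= -3003 / 2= -1501.50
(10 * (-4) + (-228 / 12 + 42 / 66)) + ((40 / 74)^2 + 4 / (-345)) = -301762046 / 5195355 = -58.08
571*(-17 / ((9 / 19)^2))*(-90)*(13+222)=8234933450 / 9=914992605.56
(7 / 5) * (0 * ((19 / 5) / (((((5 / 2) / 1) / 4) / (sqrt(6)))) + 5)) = 0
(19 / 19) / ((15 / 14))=14 / 15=0.93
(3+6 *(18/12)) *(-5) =-60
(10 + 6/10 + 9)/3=98/15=6.53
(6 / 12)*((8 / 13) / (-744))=-1 / 2418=-0.00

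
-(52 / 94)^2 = -676 / 2209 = -0.31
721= 721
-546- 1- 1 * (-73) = -474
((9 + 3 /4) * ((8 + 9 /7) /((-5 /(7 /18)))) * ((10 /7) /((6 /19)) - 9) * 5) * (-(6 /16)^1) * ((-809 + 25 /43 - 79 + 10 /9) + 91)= 1527955195 /32508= 47002.44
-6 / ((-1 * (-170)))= -3 / 85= -0.04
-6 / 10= -3 / 5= -0.60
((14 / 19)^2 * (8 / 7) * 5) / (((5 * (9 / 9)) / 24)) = 14.89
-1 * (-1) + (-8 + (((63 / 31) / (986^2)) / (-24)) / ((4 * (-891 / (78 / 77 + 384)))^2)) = -691882462983155 / 98840351840384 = -7.00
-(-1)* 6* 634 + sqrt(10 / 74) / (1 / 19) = 19* sqrt(185) / 37 + 3804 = 3810.98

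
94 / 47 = 2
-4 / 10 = -2 / 5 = -0.40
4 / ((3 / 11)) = 14.67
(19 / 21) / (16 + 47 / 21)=0.05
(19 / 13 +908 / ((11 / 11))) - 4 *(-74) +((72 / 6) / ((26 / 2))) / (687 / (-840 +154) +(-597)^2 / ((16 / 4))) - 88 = 591960307205 / 529736623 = 1117.46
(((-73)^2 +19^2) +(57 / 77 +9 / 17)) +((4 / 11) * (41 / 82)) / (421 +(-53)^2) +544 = 775386967 / 124355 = 6235.27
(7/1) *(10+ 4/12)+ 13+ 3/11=2825/33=85.61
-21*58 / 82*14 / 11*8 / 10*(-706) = 24077424 / 2255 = 10677.35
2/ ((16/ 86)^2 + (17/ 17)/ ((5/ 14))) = 9245/ 13103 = 0.71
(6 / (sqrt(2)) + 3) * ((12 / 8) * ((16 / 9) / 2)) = 4 + 4 * sqrt(2) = 9.66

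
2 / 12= 1 / 6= 0.17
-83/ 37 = -2.24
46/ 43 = 1.07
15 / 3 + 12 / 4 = 8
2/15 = 0.13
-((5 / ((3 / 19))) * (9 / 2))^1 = -142.50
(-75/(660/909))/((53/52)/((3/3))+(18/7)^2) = -579033/42779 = -13.54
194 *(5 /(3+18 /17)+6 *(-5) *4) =-1589830 /69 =-23041.01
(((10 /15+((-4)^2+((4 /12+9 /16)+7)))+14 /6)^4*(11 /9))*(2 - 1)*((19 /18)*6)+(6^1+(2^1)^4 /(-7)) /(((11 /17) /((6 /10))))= 223517923396218497 /55180984320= 4050633.13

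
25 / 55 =5 / 11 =0.45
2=2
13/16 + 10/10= 29/16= 1.81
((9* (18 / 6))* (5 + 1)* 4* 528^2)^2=32635156665729024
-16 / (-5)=16 / 5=3.20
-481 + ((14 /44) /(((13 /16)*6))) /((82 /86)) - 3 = -8511872 /17589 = -483.93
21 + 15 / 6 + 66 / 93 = 1501 / 62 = 24.21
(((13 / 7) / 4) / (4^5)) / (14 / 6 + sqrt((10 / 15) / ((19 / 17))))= 741 / 3395584 - 39*sqrt(1938) / 23769088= 0.00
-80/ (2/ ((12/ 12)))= -40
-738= -738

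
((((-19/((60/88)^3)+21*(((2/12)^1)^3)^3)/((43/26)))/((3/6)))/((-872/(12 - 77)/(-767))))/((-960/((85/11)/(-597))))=55466256135860947/992597556112588800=0.06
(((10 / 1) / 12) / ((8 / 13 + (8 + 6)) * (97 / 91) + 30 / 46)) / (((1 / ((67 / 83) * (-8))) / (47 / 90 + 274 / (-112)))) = 1262820221 / 1979408070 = 0.64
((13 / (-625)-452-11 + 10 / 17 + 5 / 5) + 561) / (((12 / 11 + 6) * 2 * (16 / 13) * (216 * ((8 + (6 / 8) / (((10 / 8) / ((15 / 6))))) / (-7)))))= -5091163 / 261630000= -0.02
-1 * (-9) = 9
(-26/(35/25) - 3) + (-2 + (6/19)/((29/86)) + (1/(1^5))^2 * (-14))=-141301/3857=-36.63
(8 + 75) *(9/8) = 747/8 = 93.38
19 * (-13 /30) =-247 /30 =-8.23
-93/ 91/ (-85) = 93/ 7735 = 0.01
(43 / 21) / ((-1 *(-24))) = 43 / 504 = 0.09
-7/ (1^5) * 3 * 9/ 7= -27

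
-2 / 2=-1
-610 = -610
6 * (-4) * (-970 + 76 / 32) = 23223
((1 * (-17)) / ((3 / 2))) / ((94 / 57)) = -6.87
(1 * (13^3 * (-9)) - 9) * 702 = -13886964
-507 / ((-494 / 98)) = 1911 / 19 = 100.58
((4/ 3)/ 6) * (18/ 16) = 1/ 4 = 0.25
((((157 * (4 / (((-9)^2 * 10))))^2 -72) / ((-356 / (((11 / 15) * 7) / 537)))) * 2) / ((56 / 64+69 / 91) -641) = -0.00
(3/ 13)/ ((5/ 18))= 54/ 65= 0.83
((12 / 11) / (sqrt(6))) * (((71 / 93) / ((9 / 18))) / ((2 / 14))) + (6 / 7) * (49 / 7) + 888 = 1988 * sqrt(6) / 1023 + 894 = 898.76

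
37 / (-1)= -37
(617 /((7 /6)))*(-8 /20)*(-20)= 29616 /7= 4230.86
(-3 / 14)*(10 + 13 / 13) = -33 / 14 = -2.36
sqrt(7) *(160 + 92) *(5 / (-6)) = -210 *sqrt(7) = -555.61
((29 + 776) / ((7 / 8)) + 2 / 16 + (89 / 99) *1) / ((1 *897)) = 729451 / 710424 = 1.03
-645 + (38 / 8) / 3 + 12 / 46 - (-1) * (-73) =-197659 / 276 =-716.16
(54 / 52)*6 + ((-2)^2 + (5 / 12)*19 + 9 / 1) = 4235 / 156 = 27.15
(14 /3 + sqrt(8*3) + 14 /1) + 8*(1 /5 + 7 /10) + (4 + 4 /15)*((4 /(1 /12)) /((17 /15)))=2*sqrt(6) + 52676 /255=211.47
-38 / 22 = -19 / 11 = -1.73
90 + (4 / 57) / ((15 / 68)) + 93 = 156737 / 855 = 183.32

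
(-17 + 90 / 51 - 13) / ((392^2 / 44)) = -330 / 40817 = -0.01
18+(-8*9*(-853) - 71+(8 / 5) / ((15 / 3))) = 1534083 / 25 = 61363.32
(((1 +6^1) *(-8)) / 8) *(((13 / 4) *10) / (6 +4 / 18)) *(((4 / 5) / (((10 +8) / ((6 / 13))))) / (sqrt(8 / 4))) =-3 *sqrt(2) / 8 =-0.53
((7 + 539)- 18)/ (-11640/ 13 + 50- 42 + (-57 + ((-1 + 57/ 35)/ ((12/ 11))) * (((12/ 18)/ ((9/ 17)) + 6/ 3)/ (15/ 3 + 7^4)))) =-23409706320/ 41870735279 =-0.56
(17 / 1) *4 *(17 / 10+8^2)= 22338 / 5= 4467.60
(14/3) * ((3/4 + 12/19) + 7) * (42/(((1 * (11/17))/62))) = 32898502/209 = 157409.10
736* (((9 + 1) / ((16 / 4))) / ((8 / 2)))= 460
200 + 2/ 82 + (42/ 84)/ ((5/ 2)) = 41046/ 205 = 200.22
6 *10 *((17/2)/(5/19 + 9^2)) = 4845/772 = 6.28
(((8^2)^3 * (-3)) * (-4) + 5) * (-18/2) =-28311597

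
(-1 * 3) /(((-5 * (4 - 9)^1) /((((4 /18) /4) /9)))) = -1 /1350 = -0.00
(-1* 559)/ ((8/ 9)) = -628.88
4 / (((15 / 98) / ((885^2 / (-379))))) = -20468280 / 379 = -54006.02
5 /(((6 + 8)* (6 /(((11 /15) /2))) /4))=11 /126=0.09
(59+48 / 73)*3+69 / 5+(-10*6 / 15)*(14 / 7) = 67442 / 365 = 184.77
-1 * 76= -76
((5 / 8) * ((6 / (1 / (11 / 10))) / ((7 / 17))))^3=176558481 / 175616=1005.37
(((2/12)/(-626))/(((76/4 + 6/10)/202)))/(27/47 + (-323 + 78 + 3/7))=4747/422118060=0.00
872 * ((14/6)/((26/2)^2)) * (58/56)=6322/507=12.47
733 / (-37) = -733 / 37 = -19.81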